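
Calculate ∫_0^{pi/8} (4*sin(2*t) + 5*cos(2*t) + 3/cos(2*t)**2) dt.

sqrt(2)/4 + 7/2

An antiderivative is F(t) = 5*sin(2*t)/2 - 2*cos(2*t) + 3*tan(2*t)/2.
Then F(pi/8) - F(0) = (sqrt(2)/4 + 3/2) - (-2) = sqrt(2)/4 + 7/2.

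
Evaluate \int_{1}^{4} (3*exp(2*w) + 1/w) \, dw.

An antiderivative is F(w) = 3*exp(2*w)/2 + log(w).
Then F(4) - F(1) = (log(4) + 3*exp(8)/2) - (3*exp(2)/2) = -3*exp(2)/2 + log(4) + 3*exp(8)/2.

-3*exp(2)/2 + log(4) + 3*exp(8)/2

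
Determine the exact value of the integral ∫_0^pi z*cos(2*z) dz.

Integrate by parts once (u = z, dv = cos(2*z) dz).
An antiderivative is F(z) = z*sin(2*z)/2 + cos(2*z)/4.
Then F(pi) - F(0) = (1/4) - (1/4) = 0.

0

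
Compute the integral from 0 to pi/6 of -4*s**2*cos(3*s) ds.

Integrate by parts twice (u = s^2, dv = -4*cos(3*s) ds).
An antiderivative is F(s) = -4*s**2*sin(3*s)/3 - 8*s*cos(3*s)/9 + 8*sin(3*s)/27.
Then F(pi/6) - F(0) = (8/27 - pi**2/27) - (0) = 8/27 - pi**2/27.

8/27 - pi**2/27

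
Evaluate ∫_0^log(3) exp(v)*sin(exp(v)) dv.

Let u = exp(v), so du = exp(v) dv. When v = 0, u = 1; when v = log(3), u = 3.
The integral becomes ∫ sin(u) du from 1 to 3, with antiderivative -cos(u).
Back in v: F(v) = -cos(exp(v)).
Then F(log(3)) - F(0) = (-cos(3)) - (-cos(1)) = cos(1) - cos(3).

cos(1) - cos(3)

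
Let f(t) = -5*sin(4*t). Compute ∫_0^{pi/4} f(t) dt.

An antiderivative is F(t) = 5*cos(4*t)/4.
Then F(pi/4) - F(0) = (-5/4) - (5/4) = -5/2.

-5/2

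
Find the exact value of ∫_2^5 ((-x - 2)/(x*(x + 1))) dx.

Factor the denominator: x**2 + x = (x + 1)x.
Partial fractions: (-x - 2)/(x*(x + 1)) = 1/(x + 1) - 2/x.
An antiderivative is F(x) = -2*log(x) + log(x + 1).
Then F(5) - F(2) = (log(6/25)) - (log(3/4)) = log(8/25).

log(8/25)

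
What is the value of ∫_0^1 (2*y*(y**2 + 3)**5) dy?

3367/6

Let u = y**2 + 3, so du = 2*y dy. When y = 0, u = 3; when y = 1, u = 4.
The integral becomes ∫ u**5 du from 3 to 4, with antiderivative u**6/6.
Back in y: F(y) = (y**2 + 3)**6/6.
Then F(1) - F(0) = (2048/3) - (243/2) = 3367/6.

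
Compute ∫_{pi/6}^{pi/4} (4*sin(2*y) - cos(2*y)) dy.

An antiderivative is F(y) = -sin(2*y)/2 - 2*cos(2*y).
Then F(pi/4) - F(pi/6) = (-1/2) - (-1 - sqrt(3)/4) = sqrt(3)/4 + 1/2.

sqrt(3)/4 + 1/2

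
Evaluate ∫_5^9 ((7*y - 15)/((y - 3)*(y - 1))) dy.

Factor the denominator: y**2 - 4*y + 3 = (y - 1)(y - 3).
Partial fractions: (7*y - 15)/((y - 3)*(y - 1)) = 4/(y - 1) + 3/(y - 3).
An antiderivative is F(y) = 3*log(y - 3) + 4*log(y - 1).
Then F(9) - F(5) = (3*log(3) + 15*log(2)) - (11*log(2)) = 4*log(2) + 3*log(3).

4*log(2) + 3*log(3)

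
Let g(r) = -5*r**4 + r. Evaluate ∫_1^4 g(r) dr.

-2031/2

By the power rule, an antiderivative is F(r) = -r**5 + r**2/2.
Then F(4) - F(1) = (-1016) - (-1/2) = -2031/2.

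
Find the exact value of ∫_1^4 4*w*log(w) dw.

Integrate by parts once (u = ln w, dv = 4*w dw).
An antiderivative is F(w) = w**2*(2*log(w) - 1).
Then F(4) - F(1) = (-16 + 64*log(2)) - (-1) = -15 + 64*log(2).

-15 + 64*log(2)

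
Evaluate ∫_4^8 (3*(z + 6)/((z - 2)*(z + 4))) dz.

Factor the denominator: z**2 + 2*z - 8 = (z + 4)(z - 2).
Partial fractions: 3*(z + 6)/((z - 2)*(z + 4)) = -1/(z + 4) + 4/(z - 2).
An antiderivative is F(z) = 4*log(z - 2) - log(z + 4).
Then F(8) - F(4) = (2*log(2) + 3*log(3)) - (log(2)) = log(54).

log(54)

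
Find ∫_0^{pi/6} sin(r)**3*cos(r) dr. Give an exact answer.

Let u = sin(r), so du = cos(r) dr. When r = 0, u = 0; when r = pi/6, u = 1/2.
The integral becomes ∫ u**3 du from 0 to 1/2, with antiderivative u**4/4.
Back in r: F(r) = sin(r)**4/4.
Then F(pi/6) - F(0) = (1/64) - (0) = 1/64.

1/64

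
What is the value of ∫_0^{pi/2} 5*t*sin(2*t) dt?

5*pi/4

Integrate by parts once (u = t, dv = 5*sin(2*t) dt).
An antiderivative is F(t) = -5*t*cos(2*t)/2 + 5*sin(2*t)/4.
Then F(pi/2) - F(0) = (5*pi/4) - (0) = 5*pi/4.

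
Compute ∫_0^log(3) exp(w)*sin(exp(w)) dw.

cos(1) - cos(3)

Let u = exp(w), so du = exp(w) dw. When w = 0, u = 1; when w = log(3), u = 3.
The integral becomes ∫ sin(u) du from 1 to 3, with antiderivative -cos(u).
Back in w: F(w) = -cos(exp(w)).
Then F(log(3)) - F(0) = (-cos(3)) - (-cos(1)) = cos(1) - cos(3).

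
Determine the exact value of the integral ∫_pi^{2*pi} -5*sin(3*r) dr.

10/3

An antiderivative is F(r) = 5*cos(3*r)/3.
Then F(2*pi) - F(pi) = (5/3) - (-5/3) = 10/3.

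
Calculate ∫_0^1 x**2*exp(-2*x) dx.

Integrate by parts twice (u = x^2, dv = exp(-2*x) dx).
An antiderivative is F(x) = (-2*x**2 - 2*x - 1)*exp(-2*x)/4.
Then F(1) - F(0) = (-5*exp(-2)/4) - (-1/4) = (-5 + exp(2))*exp(-2)/4.

(-5 + exp(2))*exp(-2)/4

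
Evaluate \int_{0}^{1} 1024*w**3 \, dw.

Let u = 4*w, so du = 4 dw. When w = 0, u = 0; when w = 1, u = 4.
The integral becomes 4·∫ u**3 du from 0 to 4, with antiderivative u**4.
Back in w: F(w) = 256*w**4.
Then F(1) - F(0) = (256) - (0) = 256.

256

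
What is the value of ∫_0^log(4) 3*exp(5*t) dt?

Let u = exp(t), so du = exp(t) dt. When t = 0, u = 1; when t = log(4), u = 4.
The integral becomes 3·∫ u**4 du from 1 to 4, with antiderivative 3*u**5/5.
Back in t: F(t) = 3*exp(5*t)/5.
Then F(log(4)) - F(0) = (3072/5) - (3/5) = 3069/5.

3069/5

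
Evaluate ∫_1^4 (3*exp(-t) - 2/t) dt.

An antiderivative is F(t) = -2*log(t) - 3*exp(-t).
Then F(4) - F(1) = (-4*log(2) - 3*exp(-4)) - (-3*exp(-1)) = -4*log(2) - 3*exp(-4) + 3*exp(-1).

-4*log(2) - 3*exp(-4) + 3*exp(-1)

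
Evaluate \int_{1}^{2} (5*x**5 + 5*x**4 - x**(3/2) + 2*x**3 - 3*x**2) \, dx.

422/5 - 8*sqrt(2)/5

By the power rule, an antiderivative is F(x) = 5*x**6/6 - 2*x**(5/2)/5 + x**5 + x**4/2 - x**3.
Then F(2) - F(1) = (256/3 - 8*sqrt(2)/5) - (14/15) = 422/5 - 8*sqrt(2)/5.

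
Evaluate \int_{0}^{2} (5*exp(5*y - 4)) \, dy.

-(1 - exp(10))*exp(-4)

Let u = 5*y - 4, so du = 5 dy. When y = 0, u = -4; when y = 2, u = 6.
The integral becomes ∫ exp(u) du from -4 to 6, with antiderivative exp(u).
Back in y: F(y) = exp(5*y - 4).
Then F(2) - F(0) = (exp(6)) - (exp(-4)) = -(1 - exp(10))*exp(-4).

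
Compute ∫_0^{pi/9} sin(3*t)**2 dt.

-sqrt(3)/24 + pi/18

Use the identity sin^2(3*t) = (1 - cos(6*t))/2.
An antiderivative is F(t) = t/2 - sin(6*t)/12.
Then F(pi/9) - F(0) = (-sqrt(3)/24 + pi/18) - (0) = -sqrt(3)/24 + pi/18.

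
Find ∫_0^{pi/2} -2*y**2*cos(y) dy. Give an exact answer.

4 - pi**2/2

Integrate by parts twice (u = y^2, dv = -2*cos(y) dy).
An antiderivative is F(y) = -2*y**2*sin(y) - 4*y*cos(y) + 4*sin(y).
Then F(pi/2) - F(0) = (4 - pi**2/2) - (0) = 4 - pi**2/2.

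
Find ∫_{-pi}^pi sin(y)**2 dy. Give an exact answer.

Use the identity sin^2(y) = (1 - cos(2*y))/2.
An antiderivative is F(y) = y/2 - sin(2*y)/4.
Then F(pi) - F(-pi) = (pi/2) - (-pi/2) = pi.

pi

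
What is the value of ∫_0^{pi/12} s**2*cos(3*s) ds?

sqrt(2)*(-32 + pi**2 + 8*pi)/864

Integrate by parts twice (u = s^2, dv = cos(3*s) ds).
An antiderivative is F(s) = s**2*sin(3*s)/3 + 2*s*cos(3*s)/9 - 2*sin(3*s)/27.
Then F(pi/12) - F(0) = (sqrt(2)*(-32 + pi**2 + 8*pi)/864) - (0) = sqrt(2)*(-32 + pi**2 + 8*pi)/864.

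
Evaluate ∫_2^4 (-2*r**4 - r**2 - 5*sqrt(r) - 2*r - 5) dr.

-6962/15 + 20*sqrt(2)/3

By the power rule, an antiderivative is F(r) = -2*r**5/5 - 10*r**(3/2)/3 - r**3/3 - r**2 - 5*r.
Then F(4) - F(2) = (-2468/5) - (-442/15 - 20*sqrt(2)/3) = -6962/15 + 20*sqrt(2)/3.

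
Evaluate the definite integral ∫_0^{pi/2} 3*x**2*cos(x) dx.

Integrate by parts twice (u = x^2, dv = 3*cos(x) dx).
An antiderivative is F(x) = 3*x**2*sin(x) + 6*x*cos(x) - 6*sin(x).
Then F(pi/2) - F(0) = (-6 + 3*pi**2/4) - (0) = -6 + 3*pi**2/4.

-6 + 3*pi**2/4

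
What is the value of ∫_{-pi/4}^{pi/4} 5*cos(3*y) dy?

An antiderivative is F(y) = 5*sin(3*y)/3.
Then F(pi/4) - F(-pi/4) = (5*sqrt(2)/6) - (-5*sqrt(2)/6) = 5*sqrt(2)/3.

5*sqrt(2)/3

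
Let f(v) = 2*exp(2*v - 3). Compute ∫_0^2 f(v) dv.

Let u = 2*v - 3, so du = 2 dv. When v = 0, u = -3; when v = 2, u = 1.
The integral becomes ∫ exp(u) du from -3 to 1, with antiderivative exp(u).
Back in v: F(v) = exp(2*v - 3).
Then F(2) - F(0) = (exp(1)) - (exp(-3)) = -(1 - exp(4))*exp(-3).

-(1 - exp(4))*exp(-3)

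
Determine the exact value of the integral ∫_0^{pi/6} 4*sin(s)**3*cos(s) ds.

Let u = sin(s), so du = cos(s) ds. When s = 0, u = 0; when s = pi/6, u = 1/2.
The integral becomes 4·∫ u**3 du from 0 to 1/2, with antiderivative u**4.
Back in s: F(s) = sin(s)**4.
Then F(pi/6) - F(0) = (1/16) - (0) = 1/16.

1/16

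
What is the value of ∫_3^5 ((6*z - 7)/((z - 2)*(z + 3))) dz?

Factor the denominator: z**2 + z - 6 = (z + 3)(z - 2).
Partial fractions: (6*z - 7)/((z - 2)*(z + 3)) = 5/(z + 3) + 1/(z - 2).
An antiderivative is F(z) = log(z - 2) + 5*log(z + 3).
Then F(5) - F(3) = (log(3) + 15*log(2)) - (5*log(2) + 5*log(3)) = -4*log(3) + 10*log(2).

-4*log(3) + 10*log(2)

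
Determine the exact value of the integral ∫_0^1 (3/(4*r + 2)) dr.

3*log(3)/4

An antiderivative is F(r) = 3*log(4*r + 2)/4.
Then F(1) - F(0) = (3*log(6)/4) - (3*log(2)/4) = 3*log(3)/4.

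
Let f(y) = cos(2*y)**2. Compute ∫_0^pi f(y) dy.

Use the identity cos^2(2*y) = (1 + cos(4*y))/2.
An antiderivative is F(y) = y/2 + sin(4*y)/8.
Then F(pi) - F(0) = (pi/2) - (0) = pi/2.

pi/2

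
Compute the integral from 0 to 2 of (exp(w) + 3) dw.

5 + exp(2)

An antiderivative is F(w) = 3*w + exp(w).
Then F(2) - F(0) = (6 + exp(2)) - (1) = 5 + exp(2).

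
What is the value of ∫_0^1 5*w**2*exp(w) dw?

Integrate by parts twice (u = w^2, dv = 5*exp(w) dw).
An antiderivative is F(w) = (5*w**2 - 10*w + 10)*exp(w).
Then F(1) - F(0) = (5*E) - (10) = -10 + 5*E.

-10 + 5*E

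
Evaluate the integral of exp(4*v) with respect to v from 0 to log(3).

Let u = exp(v), so du = exp(v) dv. When v = 0, u = 1; when v = log(3), u = 3.
The integral becomes ∫ u**3 du from 1 to 3, with antiderivative u**4/4.
Back in v: F(v) = exp(4*v)/4.
Then F(log(3)) - F(0) = (81/4) - (1/4) = 20.

20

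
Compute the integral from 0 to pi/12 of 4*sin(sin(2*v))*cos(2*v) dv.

Let u = sin(2*v), so du = 2*cos(2*v) dv. When v = 0, u = 0; when v = pi/12, u = 1/2.
The integral becomes 2·∫ sin(u) du from 0 to 1/2, with antiderivative -2*cos(u).
Back in v: F(v) = -2*cos(sin(2*v)).
Then F(pi/12) - F(0) = (-2*cos(1/2)) - (-2) = 2 - 2*cos(1/2).

2 - 2*cos(1/2)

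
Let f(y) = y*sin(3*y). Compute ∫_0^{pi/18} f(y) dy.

-sqrt(3)*pi/108 + 1/18

Integrate by parts once (u = y, dv = sin(3*y) dy).
An antiderivative is F(y) = -y*cos(3*y)/3 + sin(3*y)/9.
Then F(pi/18) - F(0) = (-sqrt(3)*pi/108 + 1/18) - (0) = -sqrt(3)*pi/108 + 1/18.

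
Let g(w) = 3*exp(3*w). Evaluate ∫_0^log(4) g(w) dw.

Let u = exp(w), so du = exp(w) dw. When w = 0, u = 1; when w = log(4), u = 4.
The integral becomes 3·∫ u**2 du from 1 to 4, with antiderivative u**3.
Back in w: F(w) = exp(3*w).
Then F(log(4)) - F(0) = (64) - (1) = 63.

63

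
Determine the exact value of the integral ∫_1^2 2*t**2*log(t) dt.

-14/9 + 16*log(2)/3

Integrate by parts once (u = ln t, dv = 2*t**2 dt).
An antiderivative is F(t) = 2*t**3*(3*log(t) - 1)/9.
Then F(2) - F(1) = (-16/9 + 16*log(2)/3) - (-2/9) = -14/9 + 16*log(2)/3.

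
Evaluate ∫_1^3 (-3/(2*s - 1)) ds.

An antiderivative is F(s) = -3*log(2*s - 1)/2.
Then F(3) - F(1) = (-3*log(5)/2) - (0) = -3*log(5)/2.

-3*log(5)/2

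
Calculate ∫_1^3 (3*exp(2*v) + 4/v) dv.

-3*exp(2)/2 + log(81) + 3*exp(6)/2

An antiderivative is F(v) = 3*exp(2*v)/2 + 4*log(v).
Then F(3) - F(1) = (log(81) + 3*exp(6)/2) - (3*exp(2)/2) = -3*exp(2)/2 + log(81) + 3*exp(6)/2.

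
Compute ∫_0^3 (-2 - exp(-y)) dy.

-7 + exp(-3)

An antiderivative is F(y) = -2*y + exp(-y).
Then F(3) - F(0) = (-6 + exp(-3)) - (1) = -7 + exp(-3).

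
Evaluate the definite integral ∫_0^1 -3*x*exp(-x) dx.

-3 + 6*exp(-1)

Integrate by parts once (u = x, dv = -3*exp(-x) dx).
An antiderivative is F(x) = (3*x + 3)*exp(-x).
Then F(1) - F(0) = (6*exp(-1)) - (3) = -3 + 6*exp(-1).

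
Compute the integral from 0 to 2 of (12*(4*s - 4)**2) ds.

128

Let u = 4*s - 4, so du = 4 ds. When s = 0, u = -4; when s = 2, u = 4.
The integral becomes 3·∫ u**2 du from -4 to 4, with antiderivative u**3.
Back in s: F(s) = (4*s - 4)**3.
Then F(2) - F(0) = (64) - (-64) = 128.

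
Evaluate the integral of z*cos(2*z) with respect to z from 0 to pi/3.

-3/8 + sqrt(3)*pi/12

Integrate by parts once (u = z, dv = cos(2*z) dz).
An antiderivative is F(z) = z*sin(2*z)/2 + cos(2*z)/4.
Then F(pi/3) - F(0) = (-1/8 + sqrt(3)*pi/12) - (1/4) = -3/8 + sqrt(3)*pi/12.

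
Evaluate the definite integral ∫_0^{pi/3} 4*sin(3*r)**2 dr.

2*pi/3

Use the identity sin^2(3*r) = (1 - cos(6*r))/2.
An antiderivative is F(r) = 2*r - sin(6*r)/3.
Then F(pi/3) - F(0) = (2*pi/3) - (0) = 2*pi/3.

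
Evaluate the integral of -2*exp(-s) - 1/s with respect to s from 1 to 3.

An antiderivative is F(s) = -log(s) + 2*exp(-s).
Then F(3) - F(1) = (-log(3) + 2*exp(-3)) - (2*exp(-1)) = -log(3) - 2*exp(-1) + 2*exp(-3).

-log(3) - 2*exp(-1) + 2*exp(-3)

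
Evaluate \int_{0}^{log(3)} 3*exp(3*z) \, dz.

26

Let u = exp(z), so du = exp(z) dz. When z = 0, u = 1; when z = log(3), u = 3.
The integral becomes 3·∫ u**2 du from 1 to 3, with antiderivative u**3.
Back in z: F(z) = exp(3*z).
Then F(log(3)) - F(0) = (27) - (1) = 26.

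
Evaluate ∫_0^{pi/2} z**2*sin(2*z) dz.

Integrate by parts twice (u = z^2, dv = sin(2*z) dz).
An antiderivative is F(z) = -z**2*cos(2*z)/2 + z*sin(2*z)/2 + cos(2*z)/4.
Then F(pi/2) - F(0) = (-1/4 + pi**2/8) - (1/4) = -1/2 + pi**2/8.

-1/2 + pi**2/8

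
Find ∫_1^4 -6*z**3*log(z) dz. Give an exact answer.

765/8 - 768*log(2)

Integrate by parts once (u = ln z, dv = -6*z**3 dz).
An antiderivative is F(z) = -3*z**4*(4*log(z) - 1)/8.
Then F(4) - F(1) = (96 - 768*log(2)) - (3/8) = 765/8 - 768*log(2).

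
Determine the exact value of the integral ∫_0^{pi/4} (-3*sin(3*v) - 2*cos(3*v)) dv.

-5*sqrt(2)/6 - 1

An antiderivative is F(v) = -2*sin(3*v)/3 + cos(3*v).
Then F(pi/4) - F(0) = (-5*sqrt(2)/6) - (1) = -5*sqrt(2)/6 - 1.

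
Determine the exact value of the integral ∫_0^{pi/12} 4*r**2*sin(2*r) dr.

-1 - sqrt(3)*pi**2/144 + pi/12 + sqrt(3)/2

Integrate by parts twice (u = r^2, dv = 4*sin(2*r) dr).
An antiderivative is F(r) = -2*r**2*cos(2*r) + 2*r*sin(2*r) + cos(2*r).
Then F(pi/12) - F(0) = (-sqrt(3)*pi**2/144 + pi/12 + sqrt(3)/2) - (1) = -1 - sqrt(3)*pi**2/144 + pi/12 + sqrt(3)/2.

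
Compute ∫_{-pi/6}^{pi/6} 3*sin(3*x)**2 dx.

pi/2

Use the identity sin^2(3*x) = (1 - cos(6*x))/2.
An antiderivative is F(x) = 3*x/2 - sin(6*x)/4.
Then F(pi/6) - F(-pi/6) = (pi/4) - (-pi/4) = pi/2.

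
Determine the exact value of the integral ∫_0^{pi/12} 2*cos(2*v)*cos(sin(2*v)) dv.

Let u = sin(2*v), so du = 2*cos(2*v) dv. When v = 0, u = 0; when v = pi/12, u = 1/2.
The integral becomes ∫ cos(u) du from 0 to 1/2, with antiderivative sin(u).
Back in v: F(v) = sin(sin(2*v)).
Then F(pi/12) - F(0) = (sin(1/2)) - (0) = sin(1/2).

sin(1/2)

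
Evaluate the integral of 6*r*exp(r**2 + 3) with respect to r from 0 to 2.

-3*(1 - exp(4))*exp(3)

Let u = r**2 + 3, so du = 2*r dr. When r = 0, u = 3; when r = 2, u = 7.
The integral becomes 3·∫ exp(u) du from 3 to 7, with antiderivative 3*exp(u).
Back in r: F(r) = 3*exp(r**2 + 3).
Then F(2) - F(0) = (3*exp(7)) - (3*exp(3)) = -3*(1 - exp(4))*exp(3).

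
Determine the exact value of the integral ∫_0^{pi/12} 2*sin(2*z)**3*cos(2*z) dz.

1/64

Let u = sin(2*z), so du = 2*cos(2*z) dz. When z = 0, u = 0; when z = pi/12, u = 1/2.
The integral becomes ∫ u**3 du from 0 to 1/2, with antiderivative u**4/4.
Back in z: F(z) = sin(2*z)**4/4.
Then F(pi/12) - F(0) = (1/64) - (0) = 1/64.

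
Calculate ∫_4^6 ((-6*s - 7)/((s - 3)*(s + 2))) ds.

-4*log(3) - 2*log(2)

Factor the denominator: s**2 - s - 6 = (s + 2)(s - 3).
Partial fractions: (-6*s - 7)/((s - 3)*(s + 2)) = -1/(s + 2) - 5/(s - 3).
An antiderivative is F(s) = -5*log(s - 3) - log(s + 2).
Then F(6) - F(4) = (-5*log(3) - 3*log(2)) - (-log(6)) = -4*log(3) - 2*log(2).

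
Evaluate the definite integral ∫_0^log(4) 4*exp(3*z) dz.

84

Let u = exp(z), so du = exp(z) dz. When z = 0, u = 1; when z = log(4), u = 4.
The integral becomes 4·∫ u**2 du from 1 to 4, with antiderivative 4*u**3/3.
Back in z: F(z) = 4*exp(3*z)/3.
Then F(log(4)) - F(0) = (256/3) - (4/3) = 84.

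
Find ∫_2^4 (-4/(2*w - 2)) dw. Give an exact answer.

-log(9)

An antiderivative is F(w) = -2*log(2*w - 2).
Then F(4) - F(2) = (-log(36)) - (-log(4)) = -log(9).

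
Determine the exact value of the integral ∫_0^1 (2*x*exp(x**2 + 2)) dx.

Let u = x**2 + 2, so du = 2*x dx. When x = 0, u = 2; when x = 1, u = 3.
The integral becomes ∫ exp(u) du from 2 to 3, with antiderivative exp(u).
Back in x: F(x) = exp(x**2 + 2).
Then F(1) - F(0) = (exp(3)) - (exp(2)) = -exp(2) + exp(3).

-exp(2) + exp(3)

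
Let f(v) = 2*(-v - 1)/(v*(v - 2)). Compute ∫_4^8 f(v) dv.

log(2/27)

Factor the denominator: v**2 - 2*v = v(v - 2).
Partial fractions: 2*(-v - 1)/(v*(v - 2)) = 1/v - 3/(v - 2).
An antiderivative is F(v) = log(v) - 3*log(v - 2).
Then F(8) - F(4) = (-log(27)) - (-log(2)) = log(2/27).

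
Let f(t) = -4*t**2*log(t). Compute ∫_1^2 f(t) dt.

Integrate by parts once (u = ln t, dv = -4*t**2 dt).
An antiderivative is F(t) = -4*t**3*(3*log(t) - 1)/9.
Then F(2) - F(1) = (32/9 - 32*log(2)/3) - (4/9) = 28/9 - 32*log(2)/3.

28/9 - 32*log(2)/3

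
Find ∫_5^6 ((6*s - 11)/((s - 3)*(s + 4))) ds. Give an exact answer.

Factor the denominator: s**2 + s - 12 = (s + 4)(s - 3).
Partial fractions: (6*s - 11)/((s - 3)*(s + 4)) = 5/(s + 4) + 1/(s - 3).
An antiderivative is F(s) = log(s - 3) + 5*log(s + 4).
Then F(6) - F(5) = (log(3) + 5*log(2) + 5*log(5)) - (log(2) + 10*log(3)) = -9*log(3) + 4*log(2) + 5*log(5).

-9*log(3) + 4*log(2) + 5*log(5)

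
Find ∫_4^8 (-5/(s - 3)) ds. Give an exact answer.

-5*log(5)

An antiderivative is F(s) = -5*log(s - 3).
Then F(8) - F(4) = (-5*log(5)) - (0) = -5*log(5).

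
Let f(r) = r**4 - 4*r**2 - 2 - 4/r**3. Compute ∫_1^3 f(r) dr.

358/45

By the power rule, an antiderivative is F(r) = r**5/5 - 4*r**3/3 - 2*r + 2/r**2.
Then F(3) - F(1) = (307/45) - (-17/15) = 358/45.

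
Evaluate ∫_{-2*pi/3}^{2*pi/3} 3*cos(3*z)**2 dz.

Use the identity cos^2(3*z) = (1 + cos(6*z))/2.
An antiderivative is F(z) = 3*z/2 + sin(6*z)/4.
Then F(2*pi/3) - F(-2*pi/3) = (pi) - (-pi) = 2*pi.

2*pi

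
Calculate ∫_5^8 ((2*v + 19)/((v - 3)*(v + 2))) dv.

Factor the denominator: v**2 - v - 6 = (v + 2)(v - 3).
Partial fractions: (2*v + 19)/((v - 3)*(v + 2)) = -3/(v + 2) + 5/(v - 3).
An antiderivative is F(v) = 5*log(v - 3) - 3*log(v + 2).
Then F(8) - F(5) = (log(25/8)) - (-3*log(7) + 5*log(2)) = -8*log(2) + 2*log(5) + 3*log(7).

-8*log(2) + 2*log(5) + 3*log(7)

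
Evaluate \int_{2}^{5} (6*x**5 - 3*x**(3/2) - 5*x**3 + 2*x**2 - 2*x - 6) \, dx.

By the power rule, an antiderivative is F(x) = x**6 - 6*x**(5/2)/5 - 5*x**4/4 + 2*x**3/3 - x**2 - 6*x.
Then F(5) - F(2) = (178465/12 - 30*sqrt(5)) - (100/3 - 24*sqrt(2)/5) = -30*sqrt(5) + 24*sqrt(2)/5 + 59355/4.

-30*sqrt(5) + 24*sqrt(2)/5 + 59355/4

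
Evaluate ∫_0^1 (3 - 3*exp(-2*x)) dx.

3*exp(-2)/2 + 3/2

An antiderivative is F(x) = 3*x + 3*exp(-2*x)/2.
Then F(1) - F(0) = (3*exp(-2)/2 + 3) - (3/2) = 3*exp(-2)/2 + 3/2.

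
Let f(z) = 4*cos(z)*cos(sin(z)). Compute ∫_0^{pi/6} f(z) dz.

Let u = sin(z), so du = cos(z) dz. When z = 0, u = 0; when z = pi/6, u = 1/2.
The integral becomes 4·∫ cos(u) du from 0 to 1/2, with antiderivative 4*sin(u).
Back in z: F(z) = 4*sin(sin(z)).
Then F(pi/6) - F(0) = (4*sin(1/2)) - (0) = 4*sin(1/2).

4*sin(1/2)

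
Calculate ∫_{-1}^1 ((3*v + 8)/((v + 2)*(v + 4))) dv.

log(25/3)

Factor the denominator: v**2 + 6*v + 8 = (v + 4)(v + 2).
Partial fractions: (3*v + 8)/((v + 2)*(v + 4)) = 2/(v + 4) + 1/(v + 2).
An antiderivative is F(v) = log(v + 2) + 2*log(v + 4).
Then F(1) - F(-1) = (log(75)) - (log(9)) = log(25/3).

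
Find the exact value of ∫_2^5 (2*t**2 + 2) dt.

84

By the power rule, an antiderivative is F(t) = 2*t**3/3 + 2*t.
Then F(5) - F(2) = (280/3) - (28/3) = 84.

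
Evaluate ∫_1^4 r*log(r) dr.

Integrate by parts once (u = ln r, dv = r dr).
An antiderivative is F(r) = r**2*(2*log(r) - 1)/4.
Then F(4) - F(1) = (-4 + 16*log(2)) - (-1/4) = -15/4 + 16*log(2).

-15/4 + 16*log(2)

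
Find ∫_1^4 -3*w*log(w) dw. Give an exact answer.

Integrate by parts once (u = ln w, dv = -3*w dw).
An antiderivative is F(w) = -3*w**2*(2*log(w) - 1)/4.
Then F(4) - F(1) = (12 - 48*log(2)) - (3/4) = 45/4 - 48*log(2).

45/4 - 48*log(2)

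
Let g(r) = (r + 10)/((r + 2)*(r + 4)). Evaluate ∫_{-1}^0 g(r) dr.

log(27/4)

Factor the denominator: r**2 + 6*r + 8 = (r + 4)(r + 2).
Partial fractions: (r + 10)/((r + 2)*(r + 4)) = -3/(r + 4) + 4/(r + 2).
An antiderivative is F(r) = 4*log(r + 2) - 3*log(r + 4).
Then F(0) - F(-1) = (-log(4)) - (-log(27)) = log(27/4).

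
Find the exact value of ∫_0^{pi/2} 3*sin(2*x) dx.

An antiderivative is F(x) = -3*cos(2*x)/2.
Then F(pi/2) - F(0) = (3/2) - (-3/2) = 3.

3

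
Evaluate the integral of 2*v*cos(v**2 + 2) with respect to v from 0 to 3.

Let u = v**2 + 2, so du = 2*v dv. When v = 0, u = 2; when v = 3, u = 11.
The integral becomes ∫ cos(u) du from 2 to 11, with antiderivative sin(u).
Back in v: F(v) = sin(v**2 + 2).
Then F(3) - F(0) = (sin(11)) - (sin(2)) = sin(11) - sin(2).

sin(11) - sin(2)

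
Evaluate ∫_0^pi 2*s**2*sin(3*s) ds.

Integrate by parts twice (u = s^2, dv = 2*sin(3*s) ds).
An antiderivative is F(s) = -2*s**2*cos(3*s)/3 + 4*s*sin(3*s)/9 + 4*cos(3*s)/27.
Then F(pi) - F(0) = (-4/27 + 2*pi**2/3) - (4/27) = -8/27 + 2*pi**2/3.

-8/27 + 2*pi**2/3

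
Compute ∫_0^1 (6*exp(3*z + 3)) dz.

-2*(1 - exp(3))*exp(3)

Let u = 3*z + 3, so du = 3 dz. When z = 0, u = 3; when z = 1, u = 6.
The integral becomes 2·∫ exp(u) du from 3 to 6, with antiderivative 2*exp(u).
Back in z: F(z) = 2*exp(3*z + 3).
Then F(1) - F(0) = (2*exp(6)) - (2*exp(3)) = -2*(1 - exp(3))*exp(3).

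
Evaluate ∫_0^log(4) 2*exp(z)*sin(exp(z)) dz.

2*cos(1) - 2*cos(4)

Let u = exp(z), so du = exp(z) dz. When z = 0, u = 1; when z = log(4), u = 4.
The integral becomes 2·∫ sin(u) du from 1 to 4, with antiderivative -2*cos(u).
Back in z: F(z) = -2*cos(exp(z)).
Then F(log(4)) - F(0) = (-2*cos(4)) - (-2*cos(1)) = 2*cos(1) - 2*cos(4).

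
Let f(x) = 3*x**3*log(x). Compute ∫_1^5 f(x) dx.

Integrate by parts once (u = ln x, dv = 3*x**3 dx).
An antiderivative is F(x) = 3*x**4*(4*log(x) - 1)/16.
Then F(5) - F(1) = (-1875/16 + 1875*log(5)/4) - (-3/16) = -117 + 1875*log(5)/4.

-117 + 1875*log(5)/4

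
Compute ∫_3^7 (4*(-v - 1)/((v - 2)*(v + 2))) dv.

Factor the denominator: v**2 - 4 = (v + 2)(v - 2).
Partial fractions: 4*(-v - 1)/((v - 2)*(v + 2)) = -1/(v + 2) - 3/(v - 2).
An antiderivative is F(v) = -3*log(v - 2) - log(v + 2).
Then F(7) - F(3) = (-3*log(5) - 2*log(3)) - (-log(5)) = -2*log(5) - 2*log(3).

-2*log(5) - 2*log(3)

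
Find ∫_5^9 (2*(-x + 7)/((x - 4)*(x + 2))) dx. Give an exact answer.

-3*log(11) + log(5) + 3*log(7)

Factor the denominator: x**2 - 2*x - 8 = (x + 2)(x - 4).
Partial fractions: 2*(-x + 7)/((x - 4)*(x + 2)) = -3/(x + 2) + 1/(x - 4).
An antiderivative is F(x) = log(x - 4) - 3*log(x + 2).
Then F(9) - F(5) = (-3*log(11) + log(5)) - (-3*log(7)) = -3*log(11) + log(5) + 3*log(7).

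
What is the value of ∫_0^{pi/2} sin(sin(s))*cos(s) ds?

1 - cos(1)

Let u = sin(s), so du = cos(s) ds. When s = 0, u = 0; when s = pi/2, u = 1.
The integral becomes ∫ sin(u) du from 0 to 1, with antiderivative -cos(u).
Back in s: F(s) = -cos(sin(s)).
Then F(pi/2) - F(0) = (-cos(1)) - (-1) = 1 - cos(1).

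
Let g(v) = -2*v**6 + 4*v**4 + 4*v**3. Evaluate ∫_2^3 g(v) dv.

By the power rule, an antiderivative is F(v) = -2*v**7/7 + 4*v**5/5 + v**4.
Then F(3) - F(2) = (-12231/35) - (176/35) = -12407/35.

-12407/35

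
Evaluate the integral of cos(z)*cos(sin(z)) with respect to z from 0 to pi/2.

Let u = sin(z), so du = cos(z) dz. When z = 0, u = 0; when z = pi/2, u = 1.
The integral becomes ∫ cos(u) du from 0 to 1, with antiderivative sin(u).
Back in z: F(z) = sin(sin(z)).
Then F(pi/2) - F(0) = (sin(1)) - (0) = sin(1).

sin(1)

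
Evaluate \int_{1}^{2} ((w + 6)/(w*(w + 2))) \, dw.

log(9/2)

Factor the denominator: w**2 + 2*w = (w + 2)w.
Partial fractions: (w + 6)/(w*(w + 2)) = -2/(w + 2) + 3/w.
An antiderivative is F(w) = 3*log(w) - 2*log(w + 2).
Then F(2) - F(1) = (-log(2)) - (-log(9)) = log(9/2).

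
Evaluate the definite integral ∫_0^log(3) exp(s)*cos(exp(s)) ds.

Let u = exp(s), so du = exp(s) ds. When s = 0, u = 1; when s = log(3), u = 3.
The integral becomes ∫ cos(u) du from 1 to 3, with antiderivative sin(u).
Back in s: F(s) = sin(exp(s)).
Then F(log(3)) - F(0) = (sin(3)) - (sin(1)) = -sin(1) + sin(3).

-sin(1) + sin(3)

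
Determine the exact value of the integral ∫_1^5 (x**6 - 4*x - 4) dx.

77676/7

By the power rule, an antiderivative is F(x) = x**7/7 - 2*x**2 - 4*x.
Then F(5) - F(1) = (77635/7) - (-41/7) = 77676/7.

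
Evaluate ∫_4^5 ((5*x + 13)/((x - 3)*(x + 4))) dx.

Factor the denominator: x**2 + x - 12 = (x + 4)(x - 3).
Partial fractions: (5*x + 13)/((x - 3)*(x + 4)) = 1/(x + 4) + 4/(x - 3).
An antiderivative is F(x) = 4*log(x - 3) + log(x + 4).
Then F(5) - F(4) = (2*log(3) + 4*log(2)) - (log(8)) = log(18).

log(18)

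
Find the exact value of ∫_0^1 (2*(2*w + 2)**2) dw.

56/3

Let u = 2*w + 2, so du = 2 dw. When w = 0, u = 2; when w = 1, u = 4.
The integral becomes ∫ u**2 du from 2 to 4, with antiderivative u**3/3.
Back in w: F(w) = (2*w + 2)**3/3.
Then F(1) - F(0) = (64/3) - (8/3) = 56/3.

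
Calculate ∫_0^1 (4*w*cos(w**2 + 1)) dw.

Let u = w**2 + 1, so du = 2*w dw. When w = 0, u = 1; when w = 1, u = 2.
The integral becomes 2·∫ cos(u) du from 1 to 2, with antiderivative 2*sin(u).
Back in w: F(w) = 2*sin(w**2 + 1).
Then F(1) - F(0) = (2*sin(2)) - (2*sin(1)) = -2*sin(1) + 2*sin(2).

-2*sin(1) + 2*sin(2)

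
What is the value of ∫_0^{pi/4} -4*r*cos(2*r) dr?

1 - pi/2

Integrate by parts once (u = r, dv = -4*cos(2*r) dr).
An antiderivative is F(r) = -2*r*sin(2*r) - cos(2*r).
Then F(pi/4) - F(0) = (-pi/2) - (-1) = 1 - pi/2.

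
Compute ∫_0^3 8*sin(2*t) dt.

Let u = 2*t, so du = 2 dt. When t = 0, u = 0; when t = 3, u = 6.
The integral becomes 4·∫ sin(u) du from 0 to 6, with antiderivative -4*cos(u).
Back in t: F(t) = -4*cos(2*t).
Then F(3) - F(0) = (-4*cos(6)) - (-4) = 4 - 4*cos(6).

4 - 4*cos(6)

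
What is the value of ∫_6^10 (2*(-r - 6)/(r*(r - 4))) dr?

-8*log(3) + 3*log(5)

Factor the denominator: r**2 - 4*r = r(r - 4).
Partial fractions: 2*(-r - 6)/(r*(r - 4)) = 3/r - 5/(r - 4).
An antiderivative is F(r) = 3*log(r) - 5*log(r - 4).
Then F(10) - F(6) = (-5*log(3) - 2*log(2) + 3*log(5)) - (log(27/4)) = -8*log(3) + 3*log(5).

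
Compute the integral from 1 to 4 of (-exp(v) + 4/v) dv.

An antiderivative is F(v) = -exp(v) + 4*log(v).
Then F(4) - F(1) = (-exp(4) + 8*log(2)) - (-exp(1)) = -exp(4) + exp(1) + 8*log(2).

-exp(4) + exp(1) + 8*log(2)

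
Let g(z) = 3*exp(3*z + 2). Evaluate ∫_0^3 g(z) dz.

-exp(2) + exp(11)

Let u = 3*z + 2, so du = 3 dz. When z = 0, u = 2; when z = 3, u = 11.
The integral becomes ∫ exp(u) du from 2 to 11, with antiderivative exp(u).
Back in z: F(z) = exp(3*z + 2).
Then F(3) - F(0) = (exp(11)) - (exp(2)) = -exp(2) + exp(11).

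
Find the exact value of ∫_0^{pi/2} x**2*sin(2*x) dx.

-1/2 + pi**2/8

Integrate by parts twice (u = x^2, dv = sin(2*x) dx).
An antiderivative is F(x) = -x**2*cos(2*x)/2 + x*sin(2*x)/2 + cos(2*x)/4.
Then F(pi/2) - F(0) = (-1/4 + pi**2/8) - (1/4) = -1/2 + pi**2/8.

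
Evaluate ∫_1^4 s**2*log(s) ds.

-7 + 128*log(2)/3

Integrate by parts once (u = ln s, dv = s**2 ds).
An antiderivative is F(s) = s**3*(3*log(s) - 1)/9.
Then F(4) - F(1) = (-64/9 + 128*log(2)/3) - (-1/9) = -7 + 128*log(2)/3.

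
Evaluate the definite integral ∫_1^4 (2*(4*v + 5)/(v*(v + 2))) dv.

13*log(2)

Factor the denominator: v**2 + 2*v = (v + 2)v.
Partial fractions: 2*(4*v + 5)/(v*(v + 2)) = 3/(v + 2) + 5/v.
An antiderivative is F(v) = 5*log(v) + 3*log(v + 2).
Then F(4) - F(1) = (3*log(3) + 13*log(2)) - (log(27)) = 13*log(2).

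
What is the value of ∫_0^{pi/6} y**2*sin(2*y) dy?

-1/8 - pi**2/144 + sqrt(3)*pi/24

Integrate by parts twice (u = y^2, dv = sin(2*y) dy).
An antiderivative is F(y) = -y**2*cos(2*y)/2 + y*sin(2*y)/2 + cos(2*y)/4.
Then F(pi/6) - F(0) = (-pi**2/144 + 1/8 + sqrt(3)*pi/24) - (1/4) = -1/8 - pi**2/144 + sqrt(3)*pi/24.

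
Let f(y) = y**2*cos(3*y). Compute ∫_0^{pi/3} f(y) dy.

-2*pi/27

Integrate by parts twice (u = y^2, dv = cos(3*y) dy).
An antiderivative is F(y) = y**2*sin(3*y)/3 + 2*y*cos(3*y)/9 - 2*sin(3*y)/27.
Then F(pi/3) - F(0) = (-2*pi/27) - (0) = -2*pi/27.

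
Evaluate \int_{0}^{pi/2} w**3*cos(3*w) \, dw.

-pi**3/24 + 2/27 + pi/9

Integrate by parts 3 times (u = w^3, dv = cos(3*w) dw).
An antiderivative is F(w) = w**3*sin(3*w)/3 + w**2*cos(3*w)/3 - 2*w*sin(3*w)/9 - 2*cos(3*w)/27.
Then F(pi/2) - F(0) = (-pi**3/24 + pi/9) - (-2/27) = -pi**3/24 + 2/27 + pi/9.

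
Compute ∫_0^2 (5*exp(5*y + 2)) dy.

Let u = 5*y + 2, so du = 5 dy. When y = 0, u = 2; when y = 2, u = 12.
The integral becomes ∫ exp(u) du from 2 to 12, with antiderivative exp(u).
Back in y: F(y) = exp(5*y + 2).
Then F(2) - F(0) = (exp(12)) - (exp(2)) = -exp(2) + exp(12).

-exp(2) + exp(12)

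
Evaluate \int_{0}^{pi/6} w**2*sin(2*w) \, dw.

-1/8 - pi**2/144 + sqrt(3)*pi/24

Integrate by parts twice (u = w^2, dv = sin(2*w) dw).
An antiderivative is F(w) = -w**2*cos(2*w)/2 + w*sin(2*w)/2 + cos(2*w)/4.
Then F(pi/6) - F(0) = (-pi**2/144 + 1/8 + sqrt(3)*pi/24) - (1/4) = -1/8 - pi**2/144 + sqrt(3)*pi/24.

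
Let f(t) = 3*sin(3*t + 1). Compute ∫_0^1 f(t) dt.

Let u = 3*t + 1, so du = 3 dt. When t = 0, u = 1; when t = 1, u = 4.
The integral becomes ∫ sin(u) du from 1 to 4, with antiderivative -cos(u).
Back in t: F(t) = -cos(3*t + 1).
Then F(1) - F(0) = (-cos(4)) - (-cos(1)) = cos(1) - cos(4).

cos(1) - cos(4)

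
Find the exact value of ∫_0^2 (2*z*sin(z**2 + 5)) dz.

cos(5) - cos(9)

Let u = z**2 + 5, so du = 2*z dz. When z = 0, u = 5; when z = 2, u = 9.
The integral becomes ∫ sin(u) du from 5 to 9, with antiderivative -cos(u).
Back in z: F(z) = -cos(z**2 + 5).
Then F(2) - F(0) = (-cos(9)) - (-cos(5)) = cos(5) - cos(9).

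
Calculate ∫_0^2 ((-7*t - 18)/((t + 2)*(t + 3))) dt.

-3*log(5) - 4*log(2) + 3*log(3)

Factor the denominator: t**2 + 5*t + 6 = (t + 3)(t + 2).
Partial fractions: (-7*t - 18)/((t + 2)*(t + 3)) = -3/(t + 3) - 4/(t + 2).
An antiderivative is F(t) = -4*log(t + 2) - 3*log(t + 3).
Then F(2) - F(0) = (-8*log(2) - 3*log(5)) - (-3*log(3) - 4*log(2)) = -3*log(5) - 4*log(2) + 3*log(3).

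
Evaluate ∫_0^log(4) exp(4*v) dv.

Let u = exp(v), so du = exp(v) dv. When v = 0, u = 1; when v = log(4), u = 4.
The integral becomes ∫ u**3 du from 1 to 4, with antiderivative u**4/4.
Back in v: F(v) = exp(4*v)/4.
Then F(log(4)) - F(0) = (64) - (1/4) = 255/4.

255/4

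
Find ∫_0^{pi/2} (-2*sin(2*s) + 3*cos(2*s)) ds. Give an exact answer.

An antiderivative is F(s) = 3*sin(2*s)/2 + cos(2*s).
Then F(pi/2) - F(0) = (-1) - (1) = -2.

-2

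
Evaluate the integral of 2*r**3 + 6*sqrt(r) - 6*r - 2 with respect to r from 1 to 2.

By the power rule, an antiderivative is F(r) = r**4/2 + 4*r**(3/2) - 3*r**2 - 2*r.
Then F(2) - F(1) = (-8 + 8*sqrt(2)) - (-1/2) = -15/2 + 8*sqrt(2).

-15/2 + 8*sqrt(2)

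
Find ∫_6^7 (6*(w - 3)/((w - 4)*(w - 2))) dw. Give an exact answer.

-9*log(2) + 3*log(3) + 3*log(5)

Factor the denominator: w**2 - 6*w + 8 = (w - 2)(w - 4).
Partial fractions: 6*(w - 3)/((w - 4)*(w - 2)) = 3/(w - 2) + 3/(w - 4).
An antiderivative is F(w) = 3*log(w - 4) + 3*log(w - 2).
Then F(7) - F(6) = (3*log(3) + 3*log(5)) - (9*log(2)) = -9*log(2) + 3*log(3) + 3*log(5).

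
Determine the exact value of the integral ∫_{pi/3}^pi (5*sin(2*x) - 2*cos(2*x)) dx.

An antiderivative is F(x) = -sin(2*x) - 5*cos(2*x)/2.
Then F(pi) - F(pi/3) = (-5/2) - (5/4 - sqrt(3)/2) = -15/4 + sqrt(3)/2.

-15/4 + sqrt(3)/2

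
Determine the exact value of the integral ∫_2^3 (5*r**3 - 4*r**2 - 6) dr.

599/12

By the power rule, an antiderivative is F(r) = 5*r**4/4 - 4*r**3/3 - 6*r.
Then F(3) - F(2) = (189/4) - (-8/3) = 599/12.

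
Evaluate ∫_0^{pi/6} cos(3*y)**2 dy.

pi/12

Use the identity cos^2(3*y) = (1 + cos(6*y))/2.
An antiderivative is F(y) = y/2 + sin(6*y)/12.
Then F(pi/6) - F(0) = (pi/12) - (0) = pi/12.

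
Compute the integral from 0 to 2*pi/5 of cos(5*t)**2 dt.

pi/5

Use the identity cos^2(5*t) = (1 + cos(10*t))/2.
An antiderivative is F(t) = t/2 + sin(10*t)/20.
Then F(2*pi/5) - F(0) = (pi/5) - (0) = pi/5.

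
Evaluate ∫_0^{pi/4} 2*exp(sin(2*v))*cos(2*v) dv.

-1 + E

Let u = sin(2*v), so du = 2*cos(2*v) dv. When v = 0, u = 0; when v = pi/4, u = 1.
The integral becomes ∫ exp(u) du from 0 to 1, with antiderivative exp(u).
Back in v: F(v) = exp(sin(2*v)).
Then F(pi/4) - F(0) = (E) - (1) = -1 + E.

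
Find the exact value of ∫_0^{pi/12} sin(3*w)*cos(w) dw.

5/16 - sqrt(3)/8

Use the identity sin(3*w)cos(w) = [sin(4*w) + sin(2*w)]/2.
An antiderivative is F(w) = -cos(2*w)/4 - cos(4*w)/8.
Then F(pi/12) - F(0) = (-sqrt(3)/8 - 1/16) - (-3/8) = 5/16 - sqrt(3)/8.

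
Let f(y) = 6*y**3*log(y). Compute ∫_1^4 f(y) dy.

Integrate by parts once (u = ln y, dv = 6*y**3 dy).
An antiderivative is F(y) = 3*y**4*(4*log(y) - 1)/8.
Then F(4) - F(1) = (-96 + 768*log(2)) - (-3/8) = -765/8 + 768*log(2).

-765/8 + 768*log(2)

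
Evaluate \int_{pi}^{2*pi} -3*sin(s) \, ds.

An antiderivative is F(s) = 3*cos(s).
Then F(2*pi) - F(pi) = (3) - (-3) = 6.

6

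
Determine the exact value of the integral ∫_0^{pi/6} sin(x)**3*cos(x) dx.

1/64

Let u = sin(x), so du = cos(x) dx. When x = 0, u = 0; when x = pi/6, u = 1/2.
The integral becomes ∫ u**3 du from 0 to 1/2, with antiderivative u**4/4.
Back in x: F(x) = sin(x)**4/4.
Then F(pi/6) - F(0) = (1/64) - (0) = 1/64.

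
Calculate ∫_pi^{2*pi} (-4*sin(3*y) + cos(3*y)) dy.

8/3

An antiderivative is F(y) = sin(3*y)/3 + 4*cos(3*y)/3.
Then F(2*pi) - F(pi) = (4/3) - (-4/3) = 8/3.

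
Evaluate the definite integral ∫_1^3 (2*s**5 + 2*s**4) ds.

5092/15

By the power rule, an antiderivative is F(s) = s**6/3 + 2*s**5/5.
Then F(3) - F(1) = (1701/5) - (11/15) = 5092/15.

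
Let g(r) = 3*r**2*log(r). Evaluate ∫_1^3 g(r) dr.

-26/3 + 27*log(3)

Integrate by parts once (u = ln r, dv = 3*r**2 dr).
An antiderivative is F(r) = r**3*(3*log(r) - 1)/3.
Then F(3) - F(1) = (-9 + 27*log(3)) - (-1/3) = -26/3 + 27*log(3).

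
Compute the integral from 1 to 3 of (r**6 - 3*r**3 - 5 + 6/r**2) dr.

1724/7

By the power rule, an antiderivative is F(r) = r**7/7 - 3*r**4/4 - 5*r - 6/r.
Then F(3) - F(1) = (6571/28) - (-325/28) = 1724/7.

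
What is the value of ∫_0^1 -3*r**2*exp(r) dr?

Integrate by parts twice (u = r^2, dv = -3*exp(r) dr).
An antiderivative is F(r) = (-3*r**2 + 6*r - 6)*exp(r).
Then F(1) - F(0) = (-3*E) - (-6) = 6 - 3*E.

6 - 3*E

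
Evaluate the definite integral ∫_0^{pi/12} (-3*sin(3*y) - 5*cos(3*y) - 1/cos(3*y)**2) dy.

An antiderivative is F(y) = -5*sin(3*y)/3 + cos(3*y) - tan(3*y)/3.
Then F(pi/12) - F(0) = (-sqrt(2)/3 - 1/3) - (1) = -4/3 - sqrt(2)/3.

-4/3 - sqrt(2)/3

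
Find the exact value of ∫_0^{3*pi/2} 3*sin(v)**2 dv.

Use the identity sin^2(v) = (1 - cos(2*v))/2.
An antiderivative is F(v) = 3*v/2 - 3*sin(2*v)/4.
Then F(3*pi/2) - F(0) = (9*pi/4) - (0) = 9*pi/4.

9*pi/4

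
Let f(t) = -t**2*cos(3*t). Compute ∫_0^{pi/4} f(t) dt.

Integrate by parts twice (u = t^2, dv = -cos(3*t) dt).
An antiderivative is F(t) = -t**2*sin(3*t)/3 - 2*t*cos(3*t)/9 + 2*sin(3*t)/27.
Then F(pi/4) - F(0) = (sqrt(2)*(-9*pi**2 + 32 + 24*pi)/864) - (0) = sqrt(2)*(-9*pi**2 + 32 + 24*pi)/864.

sqrt(2)*(-9*pi**2 + 32 + 24*pi)/864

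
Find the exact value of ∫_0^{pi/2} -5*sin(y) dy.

An antiderivative is F(y) = 5*cos(y).
Then F(pi/2) - F(0) = (0) - (5) = -5.

-5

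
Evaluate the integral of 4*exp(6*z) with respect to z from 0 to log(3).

1456/3

Let u = exp(z), so du = exp(z) dz. When z = 0, u = 1; when z = log(3), u = 3.
The integral becomes 4·∫ u**5 du from 1 to 3, with antiderivative 2*u**6/3.
Back in z: F(z) = 2*exp(6*z)/3.
Then F(log(3)) - F(0) = (486) - (2/3) = 1456/3.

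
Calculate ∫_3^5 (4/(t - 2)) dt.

An antiderivative is F(t) = 4*log(t - 2).
Then F(5) - F(3) = (log(81)) - (0) = log(81).

log(81)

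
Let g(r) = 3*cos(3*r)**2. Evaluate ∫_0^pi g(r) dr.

Use the identity cos^2(3*r) = (1 + cos(6*r))/2.
An antiderivative is F(r) = 3*r/2 + sin(6*r)/4.
Then F(pi) - F(0) = (3*pi/2) - (0) = 3*pi/2.

3*pi/2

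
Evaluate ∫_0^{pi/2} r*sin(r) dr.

Integrate by parts once (u = r, dv = sin(r) dr).
An antiderivative is F(r) = -r*cos(r) + sin(r).
Then F(pi/2) - F(0) = (1) - (0) = 1.

1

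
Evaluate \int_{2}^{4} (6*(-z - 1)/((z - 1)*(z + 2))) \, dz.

Factor the denominator: z**2 + z - 2 = (z + 2)(z - 1).
Partial fractions: 6*(-z - 1)/((z - 1)*(z + 2)) = -2/(z + 2) - 4/(z - 1).
An antiderivative is F(z) = -4*log(z - 1) - 2*log(z + 2).
Then F(4) - F(2) = (-6*log(3) - 2*log(2)) - (-log(16)) = -6*log(3) + 2*log(2).

-6*log(3) + 2*log(2)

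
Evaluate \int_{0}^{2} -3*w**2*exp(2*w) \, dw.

3/4 - 15*exp(4)/4

Integrate by parts twice (u = w^2, dv = -3*exp(2*w) dw).
An antiderivative is F(w) = (-6*w**2 + 6*w - 3)*exp(2*w)/4.
Then F(2) - F(0) = (-15*exp(4)/4) - (-3/4) = 3/4 - 15*exp(4)/4.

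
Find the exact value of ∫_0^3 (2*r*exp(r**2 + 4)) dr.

-exp(4) + exp(13)

Let u = r**2 + 4, so du = 2*r dr. When r = 0, u = 4; when r = 3, u = 13.
The integral becomes ∫ exp(u) du from 4 to 13, with antiderivative exp(u).
Back in r: F(r) = exp(r**2 + 4).
Then F(3) - F(0) = (exp(13)) - (exp(4)) = -exp(4) + exp(13).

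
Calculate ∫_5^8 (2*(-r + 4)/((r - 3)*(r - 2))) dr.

Factor the denominator: r**2 - 5*r + 6 = (r - 2)(r - 3).
Partial fractions: 2*(-r + 4)/((r - 3)*(r - 2)) = -4/(r - 2) + 2/(r - 3).
An antiderivative is F(r) = 2*log(r - 3) - 4*log(r - 2).
Then F(8) - F(5) = (-4*log(3) - 4*log(2) + 2*log(5)) - (log(4/81)) = log(25/64).

log(25/64)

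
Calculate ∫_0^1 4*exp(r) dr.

-4 + 4*E

An antiderivative is F(r) = 4*exp(r).
Then F(1) - F(0) = (4*E) - (4) = -4 + 4*E.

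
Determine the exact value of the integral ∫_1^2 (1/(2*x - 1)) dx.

log(3)/2

An antiderivative is F(x) = log(2*x - 1)/2.
Then F(2) - F(1) = (log(3)/2) - (0) = log(3)/2.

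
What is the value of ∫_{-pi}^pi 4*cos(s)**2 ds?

Use the identity cos^2(s) = (1 + cos(2*s))/2.
An antiderivative is F(s) = 2*s + sin(2*s).
Then F(pi) - F(-pi) = (2*pi) - (-2*pi) = 4*pi.

4*pi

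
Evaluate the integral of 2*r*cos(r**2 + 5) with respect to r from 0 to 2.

Let u = r**2 + 5, so du = 2*r dr. When r = 0, u = 5; when r = 2, u = 9.
The integral becomes ∫ cos(u) du from 5 to 9, with antiderivative sin(u).
Back in r: F(r) = sin(r**2 + 5).
Then F(2) - F(0) = (sin(9)) - (sin(5)) = sin(9) - sin(5).

sin(9) - sin(5)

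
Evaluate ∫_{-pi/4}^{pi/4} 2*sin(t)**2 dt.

Use the identity sin^2(t) = (1 - cos(2*t))/2.
An antiderivative is F(t) = t - sin(2*t)/2.
Then F(pi/4) - F(-pi/4) = (-1/2 + pi/4) - (1/2 - pi/4) = -1 + pi/2.

-1 + pi/2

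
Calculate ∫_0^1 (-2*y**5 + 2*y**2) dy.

By the power rule, an antiderivative is F(y) = -y**6/3 + 2*y**3/3.
Then F(1) - F(0) = (1/3) - (0) = 1/3.

1/3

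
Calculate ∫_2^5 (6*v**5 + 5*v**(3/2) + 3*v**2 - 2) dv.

-8*sqrt(2) + 50*sqrt(5) + 15672

By the power rule, an antiderivative is F(v) = v**6 + 2*v**(5/2) + v**3 - 2*v.
Then F(5) - F(2) = (50*sqrt(5) + 15740) - (8*sqrt(2) + 68) = -8*sqrt(2) + 50*sqrt(5) + 15672.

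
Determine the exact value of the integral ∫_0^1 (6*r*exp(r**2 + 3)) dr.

Let u = r**2 + 3, so du = 2*r dr. When r = 0, u = 3; when r = 1, u = 4.
The integral becomes 3·∫ exp(u) du from 3 to 4, with antiderivative 3*exp(u).
Back in r: F(r) = 3*exp(r**2 + 3).
Then F(1) - F(0) = (3*exp(4)) - (3*exp(3)) = -3*(1 - exp(1))*exp(3).

-3*(1 - exp(1))*exp(3)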